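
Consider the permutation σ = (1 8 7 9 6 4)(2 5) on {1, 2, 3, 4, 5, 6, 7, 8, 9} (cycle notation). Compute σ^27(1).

9

1 lies in the 6-cycle (1 8 7 9 6 4).
Powers repeat with period 6 on this cycle, and 27 mod 6 = 3, so σ^27(1) = σ^3(1).
Advancing 3 steps from 1: 1 → 8 → 7 → 9.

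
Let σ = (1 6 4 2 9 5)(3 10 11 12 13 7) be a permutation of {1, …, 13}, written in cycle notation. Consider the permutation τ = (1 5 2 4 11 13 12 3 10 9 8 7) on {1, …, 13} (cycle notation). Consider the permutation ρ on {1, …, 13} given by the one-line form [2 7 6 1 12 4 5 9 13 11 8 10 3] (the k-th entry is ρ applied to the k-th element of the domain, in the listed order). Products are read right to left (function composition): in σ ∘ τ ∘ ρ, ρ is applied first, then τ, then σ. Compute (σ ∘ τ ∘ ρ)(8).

8

Chase 8: ρ(8) = 9; τ(9) = 8; σ(8) = 8. Hence (σ ∘ τ ∘ ρ)(8) = 8.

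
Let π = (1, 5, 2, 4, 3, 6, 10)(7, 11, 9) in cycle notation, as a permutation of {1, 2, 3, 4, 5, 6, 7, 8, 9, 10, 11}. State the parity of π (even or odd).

even

The cycle lengths are 7, 3, 1.
A cycle of length ℓ contributes ℓ−1 transpositions, so π is a product of 6 + 2 = 8 transpositions — even.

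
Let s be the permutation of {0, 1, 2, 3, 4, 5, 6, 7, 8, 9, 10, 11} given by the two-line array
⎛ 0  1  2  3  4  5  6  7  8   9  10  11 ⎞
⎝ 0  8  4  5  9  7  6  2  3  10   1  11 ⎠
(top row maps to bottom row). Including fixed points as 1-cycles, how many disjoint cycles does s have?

4

The cycle decomposition is (0)(1 8 3 5 7 2 4 9 10)(6)(11), which has 4 cycles (counting 1-cycles).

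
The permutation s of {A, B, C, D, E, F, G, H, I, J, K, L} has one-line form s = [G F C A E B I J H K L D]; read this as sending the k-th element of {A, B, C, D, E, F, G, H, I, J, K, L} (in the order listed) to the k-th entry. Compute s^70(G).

Tracing G → I → … returns to G after 8 steps, so G lies in an 8-cycle (A G I H J K L D).
Since the cycle has length 8, s^70 acts on it the same as s^6 (70 mod 8 = 6).
Advancing 6 steps from G: G → I → H → J → K → L → D.

D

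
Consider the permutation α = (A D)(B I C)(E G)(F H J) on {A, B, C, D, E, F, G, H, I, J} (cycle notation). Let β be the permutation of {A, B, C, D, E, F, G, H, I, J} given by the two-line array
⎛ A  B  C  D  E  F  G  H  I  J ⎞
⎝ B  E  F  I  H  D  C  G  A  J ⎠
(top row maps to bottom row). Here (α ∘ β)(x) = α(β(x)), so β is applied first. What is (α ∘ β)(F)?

β(F) = D, then α(D) = A; composing gives (α ∘ β)(F) = A.

A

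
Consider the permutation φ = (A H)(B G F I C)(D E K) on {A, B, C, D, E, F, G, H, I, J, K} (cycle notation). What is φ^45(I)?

I

I lies in the 5-cycle (B G F I C).
On a 5-cycle, φ^5 is the identity, so φ^45 = φ^0 there (45 ≡ 0 mod 5).
So φ^45(I) = I.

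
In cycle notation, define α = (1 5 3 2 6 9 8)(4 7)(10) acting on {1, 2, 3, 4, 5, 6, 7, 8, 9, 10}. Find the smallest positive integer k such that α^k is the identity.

The cycle type of α is (7, 2, 1).
The order of α is the least common multiple of its cycle lengths: lcm(7, 2) = 14.

14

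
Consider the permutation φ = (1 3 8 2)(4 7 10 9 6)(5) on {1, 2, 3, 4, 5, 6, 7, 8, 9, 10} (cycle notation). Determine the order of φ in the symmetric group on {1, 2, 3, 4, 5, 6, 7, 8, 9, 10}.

The disjoint cycles have lengths 5, 4, 1.
The order is lcm(5, 4) = 20.

20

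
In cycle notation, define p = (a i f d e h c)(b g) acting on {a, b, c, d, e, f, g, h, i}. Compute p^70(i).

i

i lies in the 7-cycle (a i f d e h c).
On a 7-cycle, p^7 is the identity, so p^70 = p^0 there (70 ≡ 0 mod 7).
So p^70(i) = i.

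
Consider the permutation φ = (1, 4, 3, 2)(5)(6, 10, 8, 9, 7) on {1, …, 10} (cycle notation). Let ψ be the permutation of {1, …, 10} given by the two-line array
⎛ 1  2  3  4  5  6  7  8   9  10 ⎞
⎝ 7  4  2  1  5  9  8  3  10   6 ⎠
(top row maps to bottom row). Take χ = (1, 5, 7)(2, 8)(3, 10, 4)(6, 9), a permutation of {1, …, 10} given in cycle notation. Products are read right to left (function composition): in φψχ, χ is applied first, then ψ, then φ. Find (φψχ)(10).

4

Apply the permutations in order: χ(10) = 4, then ψ(4) = 1, then φ(1) = 4. So (φψχ)(10) = 4.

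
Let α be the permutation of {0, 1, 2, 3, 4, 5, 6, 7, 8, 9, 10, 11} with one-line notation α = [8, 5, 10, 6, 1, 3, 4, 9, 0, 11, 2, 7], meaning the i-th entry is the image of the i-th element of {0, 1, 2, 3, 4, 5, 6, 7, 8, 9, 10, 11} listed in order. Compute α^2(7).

Tracing 7 → 9 → … returns to 7 after 3 steps, so 7 lies in a 3-cycle (7, 9, 11).
Advancing 2 steps from 7: 7 → 9 → 11.

11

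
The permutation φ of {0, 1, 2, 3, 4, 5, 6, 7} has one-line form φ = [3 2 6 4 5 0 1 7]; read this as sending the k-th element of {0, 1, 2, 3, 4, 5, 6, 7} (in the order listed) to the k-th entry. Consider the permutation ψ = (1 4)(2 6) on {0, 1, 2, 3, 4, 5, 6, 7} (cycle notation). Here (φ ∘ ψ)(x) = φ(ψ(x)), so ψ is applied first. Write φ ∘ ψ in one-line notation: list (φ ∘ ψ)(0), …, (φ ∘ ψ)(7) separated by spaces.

3 5 1 4 2 0 6 7

For each element, apply ψ then φ: 0 → 0 → 3; 1 → 4 → 5; 2 → 6 → 1; 3 → 3 → 4; 4 → 1 → 2; 5 → 5 → 0; 6 → 2 → 6; 7 → 7 → 7.
So φ ∘ ψ in one-line form is 3 5 1 4 2 0 6 7.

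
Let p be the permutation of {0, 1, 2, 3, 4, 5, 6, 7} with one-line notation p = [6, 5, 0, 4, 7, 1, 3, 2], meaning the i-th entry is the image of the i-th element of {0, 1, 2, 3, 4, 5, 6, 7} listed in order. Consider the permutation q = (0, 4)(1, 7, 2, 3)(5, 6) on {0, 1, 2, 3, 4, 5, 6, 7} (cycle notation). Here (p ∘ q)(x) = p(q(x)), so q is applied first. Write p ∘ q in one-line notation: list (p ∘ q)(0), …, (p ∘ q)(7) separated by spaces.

Chase each element through q then p: 0 → 4 → 7; 1 → 7 → 2; 2 → 3 → 4; 3 → 1 → 5; 4 → 0 → 6; 5 → 6 → 3; 6 → 5 → 1; 7 → 2 → 0.
Collecting the images, p ∘ q = [7 2 4 5 6 3 1 0].

7 2 4 5 6 3 1 0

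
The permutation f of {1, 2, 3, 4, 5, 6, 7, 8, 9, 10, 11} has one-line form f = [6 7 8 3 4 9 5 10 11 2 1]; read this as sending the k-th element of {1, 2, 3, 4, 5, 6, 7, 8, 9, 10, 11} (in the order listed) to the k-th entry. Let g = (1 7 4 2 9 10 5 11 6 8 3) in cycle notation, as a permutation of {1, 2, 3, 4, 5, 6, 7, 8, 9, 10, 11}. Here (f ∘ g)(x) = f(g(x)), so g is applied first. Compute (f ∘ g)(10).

4

g(10) = 5, then f(5) = 4; composing gives (f ∘ g)(10) = 4.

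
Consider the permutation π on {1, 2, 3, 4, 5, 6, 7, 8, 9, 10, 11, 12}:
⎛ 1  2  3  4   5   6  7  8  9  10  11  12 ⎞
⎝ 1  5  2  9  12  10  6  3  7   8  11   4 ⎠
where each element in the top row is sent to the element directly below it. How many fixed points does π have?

The fixed points (elements with π(x) = x) are {1, 11}, so there are 2.

2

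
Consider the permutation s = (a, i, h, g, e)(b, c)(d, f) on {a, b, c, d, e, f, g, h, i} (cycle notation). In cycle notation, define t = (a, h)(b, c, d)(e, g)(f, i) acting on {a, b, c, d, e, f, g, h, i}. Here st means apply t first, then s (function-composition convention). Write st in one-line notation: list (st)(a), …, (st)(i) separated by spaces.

For each element, apply t then s: a → h → g; b → c → b; c → d → f; d → b → c; e → g → e; f → i → h; g → e → a; h → a → i; i → f → d.
Collecting the images, st = [g b f c e h a i d].

g b f c e h a i d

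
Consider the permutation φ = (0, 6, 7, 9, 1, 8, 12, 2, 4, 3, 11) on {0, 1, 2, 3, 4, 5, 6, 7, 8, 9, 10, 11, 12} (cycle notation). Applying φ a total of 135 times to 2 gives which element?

2 lies in the 11-cycle (0, 6, 7, 9, 1, 8, 12, 2, 4, 3, 11).
Since the cycle has length 11, φ^135 acts on it the same as φ^3 (135 mod 11 = 3).
Stepping 3 places around the cycle: 2 → 4 → 3 → 11.

11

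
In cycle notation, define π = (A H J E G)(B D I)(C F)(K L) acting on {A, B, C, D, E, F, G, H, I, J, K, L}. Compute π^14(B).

I

B lies in the 3-cycle (B D I).
Powers repeat with period 3 on this cycle, and 14 mod 3 = 2, so π^14(B) = π^2(B).
Advancing 2 steps from B: B → D → I.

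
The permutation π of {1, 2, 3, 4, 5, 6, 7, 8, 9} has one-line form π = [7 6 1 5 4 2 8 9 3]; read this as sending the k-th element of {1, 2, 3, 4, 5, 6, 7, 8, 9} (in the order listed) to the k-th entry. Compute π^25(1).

1

Tracing 1 → 7 → … returns to 1 after 5 steps, so 1 lies in a 5-cycle (1, 7, 8, 9, 3).
Powers repeat with period 5 on this cycle, and 25 mod 5 = 0, so π^25(1) = π^0(1).
So π^25(1) = 1.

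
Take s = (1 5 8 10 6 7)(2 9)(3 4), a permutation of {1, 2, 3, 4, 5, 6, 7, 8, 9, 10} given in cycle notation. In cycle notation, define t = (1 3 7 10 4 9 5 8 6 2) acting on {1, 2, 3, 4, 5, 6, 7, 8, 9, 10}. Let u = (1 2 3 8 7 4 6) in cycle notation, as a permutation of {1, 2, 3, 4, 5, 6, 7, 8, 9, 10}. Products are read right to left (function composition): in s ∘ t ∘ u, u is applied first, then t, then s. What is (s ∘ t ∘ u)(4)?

9

(s ∘ t ∘ u)(4) = s(t(u(4))). u(4) = 6, then t(6) = 2, then s(2) = 9, so the result is 9.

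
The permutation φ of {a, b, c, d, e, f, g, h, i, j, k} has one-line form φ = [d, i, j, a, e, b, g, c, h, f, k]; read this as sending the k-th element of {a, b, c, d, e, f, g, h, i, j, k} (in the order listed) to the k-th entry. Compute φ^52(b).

Tracing b → i → … returns to b after 6 steps, so b lies in a 6-cycle (b, i, h, c, j, f).
On a 6-cycle, φ^6 is the identity, so φ^52 = φ^4 there (52 ≡ 4 mod 6).
Stepping 4 places around the cycle: b → i → h → c → j.

j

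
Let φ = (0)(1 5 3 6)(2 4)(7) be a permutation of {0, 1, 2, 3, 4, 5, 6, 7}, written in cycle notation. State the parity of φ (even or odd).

even

The cycle lengths are 4, 2, 1, 1.
A cycle of length ℓ contributes ℓ−1 transpositions, so φ is a product of 3 + 1 = 4 transpositions — even.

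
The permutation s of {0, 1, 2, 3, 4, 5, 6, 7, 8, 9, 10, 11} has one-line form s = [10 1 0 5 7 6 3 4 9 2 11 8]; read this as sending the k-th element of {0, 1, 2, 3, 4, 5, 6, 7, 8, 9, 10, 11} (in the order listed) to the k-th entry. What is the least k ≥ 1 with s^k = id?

6

Decomposing into disjoint cycles gives cycle lengths 6, 3, 2, 1.
Since disjoint cycles commute, ord(s) = lcm(6, 3, 2) = 6.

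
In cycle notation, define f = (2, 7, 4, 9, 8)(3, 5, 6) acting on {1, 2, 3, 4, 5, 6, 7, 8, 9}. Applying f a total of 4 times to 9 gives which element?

4

9 lies in the 5-cycle (2, 7, 4, 9, 8).
Advancing 4 steps from 9: 9 → 8 → 2 → 7 → 4.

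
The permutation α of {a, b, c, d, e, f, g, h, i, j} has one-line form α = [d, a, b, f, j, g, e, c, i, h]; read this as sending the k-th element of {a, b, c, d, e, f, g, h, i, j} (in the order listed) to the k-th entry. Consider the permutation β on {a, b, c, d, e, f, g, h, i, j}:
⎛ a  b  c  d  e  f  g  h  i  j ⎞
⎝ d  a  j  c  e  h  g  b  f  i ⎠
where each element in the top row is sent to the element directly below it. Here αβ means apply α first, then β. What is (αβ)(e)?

i

(αβ)(e) = β(α(e)). α(e) = j, then β(j) = i. So (αβ)(e) = i.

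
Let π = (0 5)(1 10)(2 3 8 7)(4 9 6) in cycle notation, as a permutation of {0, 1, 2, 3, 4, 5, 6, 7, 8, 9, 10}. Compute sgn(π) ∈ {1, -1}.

-1

The cycle lengths are 4, 3, 2, 2.
A cycle of length ℓ contributes ℓ−1 transpositions, so π is a product of 3 + 2 + 1 + 1 = 7 transpositions — odd.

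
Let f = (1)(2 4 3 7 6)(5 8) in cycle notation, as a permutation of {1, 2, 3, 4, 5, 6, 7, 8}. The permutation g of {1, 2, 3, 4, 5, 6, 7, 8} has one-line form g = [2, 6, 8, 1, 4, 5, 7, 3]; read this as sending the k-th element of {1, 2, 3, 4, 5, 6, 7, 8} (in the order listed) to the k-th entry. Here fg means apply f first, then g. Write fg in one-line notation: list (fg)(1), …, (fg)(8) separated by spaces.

2 1 7 8 3 6 5 4

For each element, apply f then g: 1 → 1 → 2; 2 → 4 → 1; 3 → 7 → 7; 4 → 3 → 8; 5 → 8 → 3; 6 → 2 → 6; 7 → 6 → 5; 8 → 5 → 4.
So fg in one-line form is 2 1 7 8 3 6 5 4.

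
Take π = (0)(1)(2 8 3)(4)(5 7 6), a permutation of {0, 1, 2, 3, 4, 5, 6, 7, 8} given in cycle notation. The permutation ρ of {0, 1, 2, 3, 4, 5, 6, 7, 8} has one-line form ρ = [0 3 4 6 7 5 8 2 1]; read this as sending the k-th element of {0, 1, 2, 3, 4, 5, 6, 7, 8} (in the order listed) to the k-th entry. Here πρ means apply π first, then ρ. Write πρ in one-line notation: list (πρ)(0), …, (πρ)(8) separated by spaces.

0 3 1 4 7 2 5 8 6

Chase each element through π then ρ: 0 → 0 → 0; 1 → 1 → 3; 2 → 8 → 1; 3 → 2 → 4; 4 → 4 → 7; 5 → 7 → 2; 6 → 5 → 5; 7 → 6 → 8; 8 → 3 → 6.
Collecting the images, πρ = [0 3 1 4 7 2 5 8 6].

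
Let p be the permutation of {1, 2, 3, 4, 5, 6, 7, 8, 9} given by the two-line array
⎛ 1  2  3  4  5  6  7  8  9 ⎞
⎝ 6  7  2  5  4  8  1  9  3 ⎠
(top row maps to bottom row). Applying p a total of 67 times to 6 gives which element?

Tracing 6 → 8 → … returns to 6 after 7 steps, so 6 lies in a 7-cycle (1 6 8 9 3 2 7).
Since the cycle has length 7, p^67 acts on it the same as p^4 (67 mod 7 = 4).
Stepping 4 places around the cycle: 6 → 8 → 9 → 3 → 2.

2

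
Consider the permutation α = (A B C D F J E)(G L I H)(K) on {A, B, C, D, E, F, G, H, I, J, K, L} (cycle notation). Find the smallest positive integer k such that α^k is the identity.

The disjoint cycles have lengths 7, 4, 1.
The order of α is the least common multiple of its cycle lengths: lcm(7, 4) = 28.

28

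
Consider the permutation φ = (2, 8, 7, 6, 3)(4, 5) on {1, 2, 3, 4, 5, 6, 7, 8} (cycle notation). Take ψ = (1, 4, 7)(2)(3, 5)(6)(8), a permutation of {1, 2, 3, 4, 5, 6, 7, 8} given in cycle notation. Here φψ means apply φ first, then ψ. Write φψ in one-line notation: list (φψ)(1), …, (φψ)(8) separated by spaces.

4 8 2 3 7 5 6 1

For each element, apply φ then ψ: 1 → 1 → 4; 2 → 8 → 8; 3 → 2 → 2; 4 → 5 → 3; 5 → 4 → 7; 6 → 3 → 5; 7 → 6 → 6; 8 → 7 → 1.
Collecting the images, φψ = [4 8 2 3 7 5 6 1].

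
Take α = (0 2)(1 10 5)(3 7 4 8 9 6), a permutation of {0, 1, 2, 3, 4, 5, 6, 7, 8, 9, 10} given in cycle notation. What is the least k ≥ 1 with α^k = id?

The cycle type of α is (6, 3, 2).
Since disjoint cycles commute, ord(α) = lcm(6, 3, 2) = 6.

6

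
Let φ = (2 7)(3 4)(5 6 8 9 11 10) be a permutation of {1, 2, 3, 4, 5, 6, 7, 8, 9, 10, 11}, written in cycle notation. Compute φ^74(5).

8

5 lies in the 6-cycle (5 6 8 9 11 10).
On a 6-cycle, φ^6 is the identity, so φ^74 = φ^2 there (74 ≡ 2 mod 6).
Advancing 2 steps from 5: 5 → 6 → 8.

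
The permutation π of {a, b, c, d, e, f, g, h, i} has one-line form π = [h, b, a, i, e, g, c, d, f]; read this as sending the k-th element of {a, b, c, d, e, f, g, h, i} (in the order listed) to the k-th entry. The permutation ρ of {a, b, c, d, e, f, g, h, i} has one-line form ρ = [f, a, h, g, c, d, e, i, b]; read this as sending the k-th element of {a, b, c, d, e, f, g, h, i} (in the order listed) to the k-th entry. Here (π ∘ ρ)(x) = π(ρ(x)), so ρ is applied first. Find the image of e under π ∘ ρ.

First apply ρ: ρ(e) = c, then π(c) = a. Thus (π ∘ ρ)(e) = a.

a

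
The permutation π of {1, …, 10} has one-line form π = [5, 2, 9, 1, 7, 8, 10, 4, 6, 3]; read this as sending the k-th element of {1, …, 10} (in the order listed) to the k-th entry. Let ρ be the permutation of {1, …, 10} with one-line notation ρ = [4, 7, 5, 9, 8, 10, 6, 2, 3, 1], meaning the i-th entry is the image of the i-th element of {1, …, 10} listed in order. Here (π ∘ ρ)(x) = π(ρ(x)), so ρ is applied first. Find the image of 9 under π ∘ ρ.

First apply ρ: ρ(9) = 3, then π(3) = 9. Thus (π ∘ ρ)(9) = 9.

9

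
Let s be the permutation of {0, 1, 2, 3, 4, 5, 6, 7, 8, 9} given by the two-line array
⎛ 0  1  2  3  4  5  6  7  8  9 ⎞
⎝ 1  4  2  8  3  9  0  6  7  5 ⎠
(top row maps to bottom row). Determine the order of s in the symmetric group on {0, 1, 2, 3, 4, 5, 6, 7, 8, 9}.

14

Writing s as disjoint cycles, the cycle lengths are 7, 2, 1.
The order is lcm(7, 2) = 14.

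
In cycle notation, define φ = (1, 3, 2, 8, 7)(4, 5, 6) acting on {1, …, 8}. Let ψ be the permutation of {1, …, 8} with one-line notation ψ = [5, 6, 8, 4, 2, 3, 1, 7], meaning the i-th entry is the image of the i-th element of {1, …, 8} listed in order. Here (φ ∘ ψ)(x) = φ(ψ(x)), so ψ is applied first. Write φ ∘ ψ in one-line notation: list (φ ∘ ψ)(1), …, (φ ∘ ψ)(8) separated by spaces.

6 4 7 5 8 2 3 1

(φ ∘ ψ)(x) = φ(ψ(x)). Computing each image: φ(ψ(1)) = φ(5) = 6, φ(ψ(2)) = φ(6) = 4, φ(ψ(3)) = φ(8) = 7, φ(ψ(4)) = φ(4) = 5, φ(ψ(5)) = φ(2) = 8, φ(ψ(6)) = φ(3) = 2, φ(ψ(7)) = φ(1) = 3, φ(ψ(8)) = φ(7) = 1.
Hence φ ∘ ψ = [6 4 7 5 8 2 3 1].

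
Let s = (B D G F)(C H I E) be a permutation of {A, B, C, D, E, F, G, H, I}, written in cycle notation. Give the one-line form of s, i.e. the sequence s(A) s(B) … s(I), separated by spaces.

A D H G C B F I E

Image by image: A→A, B→D, C→H, D→G, E→C, F→B, G→F, H→I, I→E.
Listing these in domain order gives A D H G C B F I E.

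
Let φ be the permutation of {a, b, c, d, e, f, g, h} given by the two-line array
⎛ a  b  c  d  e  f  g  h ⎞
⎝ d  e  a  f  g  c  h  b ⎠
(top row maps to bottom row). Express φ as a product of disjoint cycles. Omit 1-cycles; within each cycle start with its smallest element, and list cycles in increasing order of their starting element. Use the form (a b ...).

Iterating φ from a gives a → d → f → c → a; that is the 4-cycle (a d f c).
Continuing from each remaining unvisited element yields (a d f c)(b e g h).

(a d f c)(b e g h)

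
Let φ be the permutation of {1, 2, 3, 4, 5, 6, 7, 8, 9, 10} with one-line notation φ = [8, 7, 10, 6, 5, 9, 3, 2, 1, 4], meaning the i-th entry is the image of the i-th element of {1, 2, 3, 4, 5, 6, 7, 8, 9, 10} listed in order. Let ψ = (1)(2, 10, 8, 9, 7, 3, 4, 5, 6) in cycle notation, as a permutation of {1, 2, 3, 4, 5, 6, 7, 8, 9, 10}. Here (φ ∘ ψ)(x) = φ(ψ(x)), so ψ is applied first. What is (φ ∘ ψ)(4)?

5

First apply ψ: ψ(4) = 5, then φ(5) = 5. Thus (φ ∘ ψ)(4) = 5.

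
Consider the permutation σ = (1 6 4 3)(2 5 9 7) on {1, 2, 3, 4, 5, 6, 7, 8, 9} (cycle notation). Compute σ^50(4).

4 lies in the 4-cycle (1 6 4 3).
Since the cycle has length 4, σ^50 acts on it the same as σ^2 (50 mod 4 = 2).
Advancing 2 steps from 4: 4 → 3 → 1.

1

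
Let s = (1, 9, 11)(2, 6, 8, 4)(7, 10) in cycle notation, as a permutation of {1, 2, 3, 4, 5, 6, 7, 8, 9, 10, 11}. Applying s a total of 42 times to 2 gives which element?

8

2 lies in the 4-cycle (2, 6, 8, 4).
Since the cycle has length 4, s^42 acts on it the same as s^2 (42 mod 4 = 2).
Advancing 2 steps from 2: 2 → 6 → 8.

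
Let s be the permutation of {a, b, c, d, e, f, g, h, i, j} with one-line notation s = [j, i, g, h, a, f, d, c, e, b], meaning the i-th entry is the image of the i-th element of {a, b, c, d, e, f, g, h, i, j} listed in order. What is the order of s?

The disjoint-cycle form of s has cycle lengths 5, 4, 1.
Since disjoint cycles commute, ord(s) = lcm(5, 4) = 20.

20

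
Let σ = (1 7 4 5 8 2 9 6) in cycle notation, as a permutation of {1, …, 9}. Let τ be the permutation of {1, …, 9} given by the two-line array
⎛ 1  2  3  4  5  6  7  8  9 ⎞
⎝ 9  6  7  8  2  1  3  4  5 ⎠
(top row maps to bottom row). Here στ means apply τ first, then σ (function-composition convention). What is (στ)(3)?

First apply τ: τ(3) = 7, then σ(7) = 4. Thus (στ)(3) = 4.

4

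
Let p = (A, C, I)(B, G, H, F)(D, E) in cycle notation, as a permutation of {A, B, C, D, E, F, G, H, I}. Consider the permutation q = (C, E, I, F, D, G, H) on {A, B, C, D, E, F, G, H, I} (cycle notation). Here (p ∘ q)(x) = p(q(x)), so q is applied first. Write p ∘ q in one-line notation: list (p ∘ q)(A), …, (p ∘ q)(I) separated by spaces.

(p ∘ q)(x) = p(q(x)). Computing each image: p(q(A)) = p(A) = C, p(q(B)) = p(B) = G, p(q(C)) = p(E) = D, p(q(D)) = p(G) = H, p(q(E)) = p(I) = A, p(q(F)) = p(D) = E, p(q(G)) = p(H) = F, p(q(H)) = p(C) = I, p(q(I)) = p(F) = B.
Hence p ∘ q = [C G D H A E F I B].

C G D H A E F I B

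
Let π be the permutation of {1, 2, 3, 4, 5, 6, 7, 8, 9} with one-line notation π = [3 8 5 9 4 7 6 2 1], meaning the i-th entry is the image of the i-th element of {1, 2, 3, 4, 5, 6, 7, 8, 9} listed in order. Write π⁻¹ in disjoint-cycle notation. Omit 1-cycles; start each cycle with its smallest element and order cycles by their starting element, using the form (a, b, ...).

First write π in disjoint cycles: (1, 3, 5, 4, 9)(2, 8)(6, 7).
Reversing each cycle (and rotating so the smallest element leads) gives π⁻¹ = (1, 9, 4, 5, 3)(2, 8)(6, 7).

(1, 9, 4, 5, 3)(2, 8)(6, 7)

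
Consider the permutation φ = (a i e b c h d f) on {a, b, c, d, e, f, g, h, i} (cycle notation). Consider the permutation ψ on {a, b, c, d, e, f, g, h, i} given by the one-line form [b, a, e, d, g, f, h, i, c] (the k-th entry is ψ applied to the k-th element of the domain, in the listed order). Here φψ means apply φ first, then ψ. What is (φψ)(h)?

φ(h) = d, then ψ(d) = d; composing gives (φψ)(h) = d.

d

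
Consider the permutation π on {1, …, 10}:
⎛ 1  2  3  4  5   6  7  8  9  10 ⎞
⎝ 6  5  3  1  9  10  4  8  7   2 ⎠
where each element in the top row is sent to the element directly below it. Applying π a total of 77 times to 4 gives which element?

5

Tracing 4 → 1 → … returns to 4 after 8 steps, so 4 lies in an 8-cycle (1, 6, 10, 2, 5, 9, 7, 4).
Powers repeat with period 8 on this cycle, and 77 mod 8 = 5, so π^77(4) = π^5(4).
Advancing 5 steps from 4: 4 → 1 → 6 → 10 → 2 → 5.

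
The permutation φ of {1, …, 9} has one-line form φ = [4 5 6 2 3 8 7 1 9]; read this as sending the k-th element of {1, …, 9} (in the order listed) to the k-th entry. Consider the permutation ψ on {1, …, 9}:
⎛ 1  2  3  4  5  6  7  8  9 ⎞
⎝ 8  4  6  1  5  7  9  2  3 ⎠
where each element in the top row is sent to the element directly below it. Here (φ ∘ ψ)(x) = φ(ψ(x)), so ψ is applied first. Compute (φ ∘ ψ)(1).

1

First apply ψ: ψ(1) = 8, then φ(8) = 1. Thus (φ ∘ ψ)(1) = 1.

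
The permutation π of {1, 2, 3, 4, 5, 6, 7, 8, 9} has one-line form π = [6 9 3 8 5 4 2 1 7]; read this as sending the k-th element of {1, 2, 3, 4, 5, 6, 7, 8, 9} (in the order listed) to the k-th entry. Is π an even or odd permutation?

odd

In disjoint-cycle form the cycle lengths are 4, 3, 1, 1.
A cycle is odd iff its length is even; π has 1 even-length cycle, so sgn(π) = (−1)^1 and π is odd.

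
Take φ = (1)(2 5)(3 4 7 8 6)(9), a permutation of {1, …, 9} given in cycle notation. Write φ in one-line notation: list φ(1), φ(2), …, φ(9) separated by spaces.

Each element maps to the next entry in its cycle (wrapping to the front): 1→1, 2→5, 3→4, 4→7, 5→2, 6→3, 7→8, 8→6, 9→9.
So the one-line form is 1 5 4 7 2 3 8 6 9.

1 5 4 7 2 3 8 6 9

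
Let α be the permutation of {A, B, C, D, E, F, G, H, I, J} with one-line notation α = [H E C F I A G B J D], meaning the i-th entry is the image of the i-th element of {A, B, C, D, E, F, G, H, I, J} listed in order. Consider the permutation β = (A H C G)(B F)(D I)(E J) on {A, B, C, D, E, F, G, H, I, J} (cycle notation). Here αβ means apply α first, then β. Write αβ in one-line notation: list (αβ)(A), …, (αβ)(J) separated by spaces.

C J G B D H A F E I

For each element, apply α then β: A → H → C; B → E → J; C → C → G; D → F → B; E → I → D; F → A → H; G → G → A; H → B → F; I → J → E; J → D → I.
So αβ in one-line form is C J G B D H A F E I.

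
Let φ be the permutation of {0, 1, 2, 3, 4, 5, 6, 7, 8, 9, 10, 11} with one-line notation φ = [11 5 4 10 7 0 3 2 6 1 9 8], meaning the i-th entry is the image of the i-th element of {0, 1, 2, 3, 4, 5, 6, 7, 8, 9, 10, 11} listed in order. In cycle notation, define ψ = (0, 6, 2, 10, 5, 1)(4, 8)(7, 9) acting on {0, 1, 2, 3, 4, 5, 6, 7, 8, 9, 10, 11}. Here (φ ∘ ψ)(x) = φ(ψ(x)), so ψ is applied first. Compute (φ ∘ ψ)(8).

ψ(8) = 4, then φ(4) = 7; composing gives (φ ∘ ψ)(8) = 7.

7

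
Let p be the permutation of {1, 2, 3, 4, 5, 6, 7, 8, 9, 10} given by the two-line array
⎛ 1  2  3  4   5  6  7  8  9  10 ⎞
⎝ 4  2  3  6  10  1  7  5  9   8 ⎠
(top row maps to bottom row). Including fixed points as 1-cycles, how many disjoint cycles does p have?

The cycle decomposition is (1 4 6)(2)(3)(5 10 8)(7)(9), which has 6 cycles (counting 1-cycles).

6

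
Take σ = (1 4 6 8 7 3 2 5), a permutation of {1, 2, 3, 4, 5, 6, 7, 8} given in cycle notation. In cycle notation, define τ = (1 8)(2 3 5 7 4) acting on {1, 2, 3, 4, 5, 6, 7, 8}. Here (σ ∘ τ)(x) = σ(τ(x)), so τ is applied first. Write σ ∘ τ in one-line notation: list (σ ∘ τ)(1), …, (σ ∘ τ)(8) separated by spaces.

7 2 1 5 3 8 6 4

Chase each element through τ then σ: 1 → 8 → 7; 2 → 3 → 2; 3 → 5 → 1; 4 → 2 → 5; 5 → 7 → 3; 6 → 6 → 8; 7 → 4 → 6; 8 → 1 → 4.
So σ ∘ τ in one-line form is 7 2 1 5 3 8 6 4.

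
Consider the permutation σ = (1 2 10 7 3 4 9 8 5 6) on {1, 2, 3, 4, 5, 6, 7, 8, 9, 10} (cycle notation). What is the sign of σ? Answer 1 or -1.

The cycle lengths are 10.
A cycle of length ℓ contributes ℓ−1 transpositions, so σ is a product of 9 transpositions — odd.

-1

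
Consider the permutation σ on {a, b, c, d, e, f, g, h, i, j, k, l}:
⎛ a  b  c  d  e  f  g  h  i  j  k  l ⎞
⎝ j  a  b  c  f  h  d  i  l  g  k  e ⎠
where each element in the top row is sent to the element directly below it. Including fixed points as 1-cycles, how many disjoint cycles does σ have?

The cycle decomposition is (a j g d c b)(e f h i l)(k), which has 3 cycles (counting 1-cycles).

3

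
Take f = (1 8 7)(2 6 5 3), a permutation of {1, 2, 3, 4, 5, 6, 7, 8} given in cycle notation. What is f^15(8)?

8

8 lies in the 3-cycle (1 8 7).
On a 3-cycle, f^3 is the identity, so f^15 = f^0 there (15 ≡ 0 mod 3).
So f^15(8) = 8.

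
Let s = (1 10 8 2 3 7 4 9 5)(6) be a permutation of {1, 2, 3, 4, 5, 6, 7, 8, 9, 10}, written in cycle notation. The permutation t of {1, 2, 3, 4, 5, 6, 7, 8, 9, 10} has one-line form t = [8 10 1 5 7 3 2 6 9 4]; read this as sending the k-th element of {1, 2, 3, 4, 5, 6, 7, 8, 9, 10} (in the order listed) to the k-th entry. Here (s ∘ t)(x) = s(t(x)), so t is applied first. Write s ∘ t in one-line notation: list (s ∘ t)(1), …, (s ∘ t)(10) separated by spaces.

Chase each element through t then s: 1 → 8 → 2; 2 → 10 → 8; 3 → 1 → 10; 4 → 5 → 1; 5 → 7 → 4; 6 → 3 → 7; 7 → 2 → 3; 8 → 6 → 6; 9 → 9 → 5; 10 → 4 → 9.
Collecting the images, s ∘ t = [2 8 10 1 4 7 3 6 5 9].

2 8 10 1 4 7 3 6 5 9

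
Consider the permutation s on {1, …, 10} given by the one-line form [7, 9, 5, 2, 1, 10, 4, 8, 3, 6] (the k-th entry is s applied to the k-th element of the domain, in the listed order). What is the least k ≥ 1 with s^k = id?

14

Decomposing into disjoint cycles gives cycle lengths 7, 2, 1.
The order is lcm(7, 2) = 14.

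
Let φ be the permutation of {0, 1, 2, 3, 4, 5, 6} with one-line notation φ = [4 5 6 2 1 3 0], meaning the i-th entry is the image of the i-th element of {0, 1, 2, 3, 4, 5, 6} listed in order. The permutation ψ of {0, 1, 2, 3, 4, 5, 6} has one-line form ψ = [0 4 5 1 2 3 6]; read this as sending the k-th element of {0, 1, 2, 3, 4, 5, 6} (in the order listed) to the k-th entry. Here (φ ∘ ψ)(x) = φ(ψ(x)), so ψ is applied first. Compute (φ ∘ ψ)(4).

First apply ψ: ψ(4) = 2, then φ(2) = 6. Thus (φ ∘ ψ)(4) = 6.

6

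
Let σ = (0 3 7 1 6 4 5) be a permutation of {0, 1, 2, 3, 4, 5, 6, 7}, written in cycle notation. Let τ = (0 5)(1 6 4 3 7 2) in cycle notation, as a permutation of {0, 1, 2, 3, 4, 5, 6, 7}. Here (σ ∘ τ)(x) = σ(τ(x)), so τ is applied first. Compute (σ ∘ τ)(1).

First apply τ: τ(1) = 6, then σ(6) = 4. Thus (σ ∘ τ)(1) = 4.

4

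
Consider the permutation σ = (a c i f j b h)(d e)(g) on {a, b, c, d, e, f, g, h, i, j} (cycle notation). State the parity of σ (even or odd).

The cycle lengths are 7, 2, 1.
A cycle of length ℓ contributes ℓ−1 transpositions, so σ is a product of 6 + 1 = 7 transpositions — odd.

odd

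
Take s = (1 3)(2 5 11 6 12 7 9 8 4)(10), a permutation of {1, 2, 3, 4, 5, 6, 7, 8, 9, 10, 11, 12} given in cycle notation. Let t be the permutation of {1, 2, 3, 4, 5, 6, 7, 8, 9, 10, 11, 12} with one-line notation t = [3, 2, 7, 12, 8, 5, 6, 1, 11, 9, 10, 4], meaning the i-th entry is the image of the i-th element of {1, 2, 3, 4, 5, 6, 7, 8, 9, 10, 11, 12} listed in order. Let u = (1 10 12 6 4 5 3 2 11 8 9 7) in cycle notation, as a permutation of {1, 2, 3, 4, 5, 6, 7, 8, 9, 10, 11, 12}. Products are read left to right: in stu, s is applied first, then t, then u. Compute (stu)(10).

7

(stu)(10) = u(t(s(10))). s(10) = 10, then t(10) = 9, then u(9) = 7, so the result is 7.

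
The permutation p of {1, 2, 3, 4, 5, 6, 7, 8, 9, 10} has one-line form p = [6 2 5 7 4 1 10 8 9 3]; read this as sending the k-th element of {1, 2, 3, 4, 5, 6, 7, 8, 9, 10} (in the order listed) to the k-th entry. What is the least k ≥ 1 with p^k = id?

The disjoint-cycle form of p has cycle lengths 5, 2, 1, 1, 1.
Since disjoint cycles commute, ord(p) = lcm(5, 2) = 10.

10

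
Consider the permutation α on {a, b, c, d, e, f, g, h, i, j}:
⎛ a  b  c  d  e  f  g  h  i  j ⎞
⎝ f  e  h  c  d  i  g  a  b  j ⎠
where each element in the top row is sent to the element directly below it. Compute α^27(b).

c

Tracing b → e → … returns to b after 8 steps, so b lies in an 8-cycle (a, f, i, b, e, d, c, h).
On an 8-cycle, α^8 is the identity, so α^27 = α^3 there (27 ≡ 3 mod 8).
Stepping 3 places around the cycle: b → e → d → c.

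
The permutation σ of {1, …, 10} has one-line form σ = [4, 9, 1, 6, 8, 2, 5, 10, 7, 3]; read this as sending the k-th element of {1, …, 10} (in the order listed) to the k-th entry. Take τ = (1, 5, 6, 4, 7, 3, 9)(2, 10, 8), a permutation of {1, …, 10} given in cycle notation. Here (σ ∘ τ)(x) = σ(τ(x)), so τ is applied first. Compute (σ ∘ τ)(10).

First apply τ: τ(10) = 8, then σ(8) = 10. Thus (σ ∘ τ)(10) = 10.

10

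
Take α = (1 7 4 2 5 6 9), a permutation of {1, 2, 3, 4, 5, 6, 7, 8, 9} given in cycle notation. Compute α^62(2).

2 lies in the 7-cycle (1 7 4 2 5 6 9).
Powers repeat with period 7 on this cycle, and 62 mod 7 = 6, so α^62(2) = α^6(2).
Stepping 6 places around the cycle: 2 → 5 → 6 → 9 → 1 → 7 → 4.

4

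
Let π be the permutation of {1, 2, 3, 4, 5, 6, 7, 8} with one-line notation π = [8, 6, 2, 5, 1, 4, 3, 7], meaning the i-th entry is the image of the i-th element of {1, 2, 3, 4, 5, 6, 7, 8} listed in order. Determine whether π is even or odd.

odd

In disjoint-cycle form the cycle lengths are 8.
A cycle is odd iff its length is even; π has 1 even-length cycle, so sgn(π) = (−1)^1 and π is odd.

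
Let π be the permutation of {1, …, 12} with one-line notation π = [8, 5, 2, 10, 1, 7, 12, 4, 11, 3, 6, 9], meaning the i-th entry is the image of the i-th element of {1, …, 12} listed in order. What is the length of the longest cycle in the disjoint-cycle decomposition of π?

7

Decomposing into disjoint cycles gives (1, 8, 4, 10, 3, 2, 5)(6, 7, 12, 9, 11); the longest has length 7.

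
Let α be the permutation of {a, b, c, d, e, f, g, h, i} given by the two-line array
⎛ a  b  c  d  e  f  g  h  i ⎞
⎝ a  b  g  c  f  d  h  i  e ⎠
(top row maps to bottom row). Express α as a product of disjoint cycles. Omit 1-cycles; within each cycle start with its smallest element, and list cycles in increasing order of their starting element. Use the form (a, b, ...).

(c, g, h, i, e, f, d)

Iterating α from c gives c → g → h → i → e → f → d → c; that is the 7-cycle (c, g, h, i, e, f, d).
Repeating from the next unused element and collecting all non-trivial cycles gives (c, g, h, i, e, f, d).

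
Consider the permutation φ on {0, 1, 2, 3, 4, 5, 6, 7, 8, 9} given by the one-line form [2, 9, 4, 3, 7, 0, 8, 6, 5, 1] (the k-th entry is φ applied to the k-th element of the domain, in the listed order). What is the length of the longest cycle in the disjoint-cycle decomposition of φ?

Decomposing into disjoint cycles gives (0 2 4 7 6 8 5)(1 9); the longest has length 7.

7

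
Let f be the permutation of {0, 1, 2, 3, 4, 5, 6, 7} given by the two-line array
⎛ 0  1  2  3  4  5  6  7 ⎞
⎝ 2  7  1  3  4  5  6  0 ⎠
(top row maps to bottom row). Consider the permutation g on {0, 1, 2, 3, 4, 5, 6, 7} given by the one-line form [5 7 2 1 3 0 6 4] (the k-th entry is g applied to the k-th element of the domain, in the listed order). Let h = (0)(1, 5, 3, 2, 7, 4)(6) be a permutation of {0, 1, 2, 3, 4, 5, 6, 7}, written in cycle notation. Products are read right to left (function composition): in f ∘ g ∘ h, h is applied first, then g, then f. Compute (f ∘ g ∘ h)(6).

6

Chase 6: h(6) = 6; g(6) = 6; f(6) = 6. Hence (f ∘ g ∘ h)(6) = 6.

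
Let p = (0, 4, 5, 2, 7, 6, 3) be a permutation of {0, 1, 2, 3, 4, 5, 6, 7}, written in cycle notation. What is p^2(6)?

0

6 lies in the 7-cycle (0, 4, 5, 2, 7, 6, 3).
Advancing 2 steps from 6: 6 → 3 → 0.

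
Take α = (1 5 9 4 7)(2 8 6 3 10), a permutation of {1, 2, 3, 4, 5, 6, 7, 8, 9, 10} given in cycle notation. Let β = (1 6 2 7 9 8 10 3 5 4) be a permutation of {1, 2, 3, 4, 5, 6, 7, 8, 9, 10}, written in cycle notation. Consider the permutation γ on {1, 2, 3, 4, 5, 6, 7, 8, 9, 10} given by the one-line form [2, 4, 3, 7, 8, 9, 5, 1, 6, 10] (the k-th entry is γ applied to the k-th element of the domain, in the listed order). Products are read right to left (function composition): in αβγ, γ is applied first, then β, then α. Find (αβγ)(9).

Apply the permutations in order: γ(9) = 6, then β(6) = 2, then α(2) = 8. So (αβγ)(9) = 8.

8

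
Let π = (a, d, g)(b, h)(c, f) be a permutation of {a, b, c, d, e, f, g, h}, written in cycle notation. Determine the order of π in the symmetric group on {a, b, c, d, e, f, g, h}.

The disjoint cycles have lengths 3, 2, 2, 1.
Since disjoint cycles commute, ord(π) = lcm(3, 2, 2) = 6.

6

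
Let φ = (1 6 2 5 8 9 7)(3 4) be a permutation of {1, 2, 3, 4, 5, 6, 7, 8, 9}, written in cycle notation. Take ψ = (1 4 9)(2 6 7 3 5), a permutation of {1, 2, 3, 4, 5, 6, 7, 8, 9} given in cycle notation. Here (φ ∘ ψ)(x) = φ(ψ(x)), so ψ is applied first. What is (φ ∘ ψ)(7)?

ψ(7) = 3, then φ(3) = 4; composing gives (φ ∘ ψ)(7) = 4.

4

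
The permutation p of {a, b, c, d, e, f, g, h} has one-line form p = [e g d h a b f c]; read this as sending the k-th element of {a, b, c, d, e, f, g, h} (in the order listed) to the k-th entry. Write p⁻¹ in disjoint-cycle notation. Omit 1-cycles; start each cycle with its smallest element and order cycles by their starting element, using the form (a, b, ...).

The cycle decomposition of p is (a, e)(b, g, f)(c, d, h).
The inverse reverses every cycle; in canonical form, p⁻¹ = (a, e)(b, f, g)(c, h, d).

(a, e)(b, f, g)(c, h, d)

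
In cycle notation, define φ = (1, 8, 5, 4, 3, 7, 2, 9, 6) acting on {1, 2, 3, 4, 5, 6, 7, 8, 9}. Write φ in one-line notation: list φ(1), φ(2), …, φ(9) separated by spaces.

8 9 7 3 4 1 2 5 6

Each element maps to the next entry in its cycle (wrapping to the front): 1↦8, 2↦9, 3↦7, 4↦3, 5↦4, 6↦1, 7↦2, 8↦5, 9↦6.
So the one-line form is 8 9 7 3 4 1 2 5 6.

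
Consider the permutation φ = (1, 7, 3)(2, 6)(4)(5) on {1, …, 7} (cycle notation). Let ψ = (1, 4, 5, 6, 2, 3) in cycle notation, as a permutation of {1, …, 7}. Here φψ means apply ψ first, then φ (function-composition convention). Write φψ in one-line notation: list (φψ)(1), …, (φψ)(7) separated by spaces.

4 1 7 5 2 6 3

(φψ)(x) = φ(ψ(x)). Computing each image: φ(ψ(1)) = φ(4) = 4, φ(ψ(2)) = φ(3) = 1, φ(ψ(3)) = φ(1) = 7, φ(ψ(4)) = φ(5) = 5, φ(ψ(5)) = φ(6) = 2, φ(ψ(6)) = φ(2) = 6, φ(ψ(7)) = φ(7) = 3.
Hence φψ = [4 1 7 5 2 6 3].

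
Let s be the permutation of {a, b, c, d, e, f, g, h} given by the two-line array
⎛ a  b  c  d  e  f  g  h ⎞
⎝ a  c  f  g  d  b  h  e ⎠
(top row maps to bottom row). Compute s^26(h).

Tracing h → e → … returns to h after 4 steps, so h lies in a 4-cycle (d g h e).
Powers repeat with period 4 on this cycle, and 26 mod 4 = 2, so s^26(h) = s^2(h).
Stepping 2 places around the cycle: h → e → d.

d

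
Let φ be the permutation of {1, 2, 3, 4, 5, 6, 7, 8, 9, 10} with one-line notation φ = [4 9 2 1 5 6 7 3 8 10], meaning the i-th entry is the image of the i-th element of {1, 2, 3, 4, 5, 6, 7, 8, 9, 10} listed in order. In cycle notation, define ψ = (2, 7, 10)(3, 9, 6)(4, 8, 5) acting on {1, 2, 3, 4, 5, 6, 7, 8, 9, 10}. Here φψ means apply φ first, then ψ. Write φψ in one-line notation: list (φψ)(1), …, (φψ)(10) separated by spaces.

Chase each element through φ then ψ: 1 → 4 → 8; 2 → 9 → 6; 3 → 2 → 7; 4 → 1 → 1; 5 → 5 → 4; 6 → 6 → 3; 7 → 7 → 10; 8 → 3 → 9; 9 → 8 → 5; 10 → 10 → 2.
So φψ in one-line form is 8 6 7 1 4 3 10 9 5 2.

8 6 7 1 4 3 10 9 5 2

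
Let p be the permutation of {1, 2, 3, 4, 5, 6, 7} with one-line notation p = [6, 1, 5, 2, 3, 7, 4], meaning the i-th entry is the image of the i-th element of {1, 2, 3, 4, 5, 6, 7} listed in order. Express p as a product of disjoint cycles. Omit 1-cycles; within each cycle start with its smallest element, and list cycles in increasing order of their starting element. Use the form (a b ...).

(1 6 7 4 2)(3 5)

Start at 1 and follow images: 1 → 6 → 7 → 4 → 2 → 1, giving the cycle (1 6 7 4 2).
Continuing from each remaining unvisited element yields (1 6 7 4 2)(3 5).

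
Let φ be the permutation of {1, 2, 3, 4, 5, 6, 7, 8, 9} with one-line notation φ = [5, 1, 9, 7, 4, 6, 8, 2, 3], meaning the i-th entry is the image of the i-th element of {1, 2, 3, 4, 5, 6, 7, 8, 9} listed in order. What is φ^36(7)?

7

Tracing 7 → 8 → … returns to 7 after 6 steps, so 7 lies in a 6-cycle (1, 5, 4, 7, 8, 2).
On a 6-cycle, φ^6 is the identity, so φ^36 = φ^0 there (36 ≡ 0 mod 6).
So φ^36(7) = 7.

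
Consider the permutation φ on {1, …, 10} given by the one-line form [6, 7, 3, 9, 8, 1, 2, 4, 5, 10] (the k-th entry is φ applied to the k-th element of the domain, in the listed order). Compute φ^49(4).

Tracing 4 → 9 → … returns to 4 after 4 steps, so 4 lies in a 4-cycle (4 9 5 8).
Since the cycle has length 4, φ^49 acts on it the same as φ^1 (49 mod 4 = 1).
Advancing 1 step from 4: 4 → 9.

9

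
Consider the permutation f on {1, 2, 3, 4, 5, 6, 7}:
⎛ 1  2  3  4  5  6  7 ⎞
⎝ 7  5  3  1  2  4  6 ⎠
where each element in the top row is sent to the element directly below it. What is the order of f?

The disjoint-cycle form of f has cycle lengths 4, 2, 1.
The order is lcm(4, 2) = 4.

4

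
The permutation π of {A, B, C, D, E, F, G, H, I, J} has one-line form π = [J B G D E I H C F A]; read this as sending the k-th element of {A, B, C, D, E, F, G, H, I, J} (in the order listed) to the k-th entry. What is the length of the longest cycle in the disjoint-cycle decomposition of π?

3

Decomposing into disjoint cycles gives (A, J)(C, G, H)(F, I); the longest has length 3.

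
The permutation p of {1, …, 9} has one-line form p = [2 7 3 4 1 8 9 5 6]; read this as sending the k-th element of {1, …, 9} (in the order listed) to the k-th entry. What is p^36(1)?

Tracing 1 → 2 → … returns to 1 after 7 steps, so 1 lies in a 7-cycle (1, 2, 7, 9, 6, 8, 5).
Since the cycle has length 7, p^36 acts on it the same as p^1 (36 mod 7 = 1).
Stepping 1 place around the cycle: 1 → 2.

2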